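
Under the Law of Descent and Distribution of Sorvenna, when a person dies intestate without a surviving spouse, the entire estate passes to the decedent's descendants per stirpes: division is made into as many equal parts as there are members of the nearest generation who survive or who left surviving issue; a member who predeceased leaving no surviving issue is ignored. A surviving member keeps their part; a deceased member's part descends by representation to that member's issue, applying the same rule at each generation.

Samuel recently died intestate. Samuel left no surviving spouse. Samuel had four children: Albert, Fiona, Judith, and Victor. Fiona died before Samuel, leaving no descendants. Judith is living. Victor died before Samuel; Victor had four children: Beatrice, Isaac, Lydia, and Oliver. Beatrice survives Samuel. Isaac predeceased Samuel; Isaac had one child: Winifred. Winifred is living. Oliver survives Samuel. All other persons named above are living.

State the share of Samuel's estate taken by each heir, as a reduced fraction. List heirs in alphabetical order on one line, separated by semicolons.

Albert 1/3; Beatrice 1/12; Judith 1/3; Lydia 1/12; Oliver 1/12; Winifred 1/12

There is no surviving spouse, so the entire estate passes to Samuel's descendants per stirpes.
Fiona left no surviving issue, so that branch lapses and is disregarded.
The estate is divided into 3 equal shares of 1/3 among Albert, Judith, Victor.
Albert is living and takes 1/3.
Judith is living and takes 1/3.
Victor predeceased; the 1/3 allotted to Victor's branch passes to Victor's issue by representation.
The 1/3 is divided into 4 equal shares of 1/12 among Beatrice, Isaac, Lydia, Oliver.
Beatrice is living and takes 1/12.
Isaac predeceased; the 1/12 allotted to Isaac's branch passes to Isaac's issue by representation.
Winifred is the sole taker at this level and receives the full 1/12.
Lydia is living and takes 1/12.
Oliver is living and takes 1/12.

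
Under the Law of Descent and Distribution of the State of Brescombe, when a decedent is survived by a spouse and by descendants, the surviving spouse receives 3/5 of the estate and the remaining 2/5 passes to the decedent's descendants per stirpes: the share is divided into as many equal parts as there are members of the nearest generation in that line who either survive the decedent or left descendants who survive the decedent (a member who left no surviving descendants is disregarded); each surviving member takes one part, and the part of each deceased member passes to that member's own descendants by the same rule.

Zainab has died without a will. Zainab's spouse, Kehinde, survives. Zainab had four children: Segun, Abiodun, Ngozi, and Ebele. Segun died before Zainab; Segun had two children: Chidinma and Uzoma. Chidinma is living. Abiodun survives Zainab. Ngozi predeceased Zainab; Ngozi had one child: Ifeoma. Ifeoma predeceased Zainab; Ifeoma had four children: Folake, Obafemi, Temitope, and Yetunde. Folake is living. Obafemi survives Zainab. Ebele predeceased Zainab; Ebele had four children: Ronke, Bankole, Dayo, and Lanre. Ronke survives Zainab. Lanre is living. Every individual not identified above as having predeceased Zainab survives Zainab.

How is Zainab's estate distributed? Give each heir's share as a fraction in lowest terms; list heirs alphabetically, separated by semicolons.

Kehinde, as surviving spouse, takes 3/5.
The remaining 2/5 passes to Zainab's descendants per stirpes.
The 2/5 is divided into 4 equal shares of 1/10 among Segun, Abiodun, Ngozi, Ebele.
Segun predeceased; the 1/10 allotted to Segun's branch passes to Segun's issue by representation.
The 1/10 is divided into 2 equal shares of 1/20 among Chidinma, Uzoma.
Chidinma is living and takes 1/20.
Uzoma is living and takes 1/20.
Abiodun is living and takes 1/10.
Ngozi predeceased; the 1/10 allotted to Ngozi's branch passes to Ngozi's issue by representation.
Ifeoma's line is the sole branch at this level, so the full 1/10 passes to Ifeoma's issue by representation.
The 1/10 is divided into 4 equal shares of 1/40 among Folake, Obafemi, Temitope, Yetunde.
Folake is living and takes 1/40.
Obafemi is living and takes 1/40.
Temitope is living and takes 1/40.
Yetunde is living and takes 1/40.
Ebele predeceased; the 1/10 allotted to Ebele's branch passes to Ebele's issue by representation.
The 1/10 is divided into 4 equal shares of 1/40 among Ronke, Bankole, Dayo, Lanre.
Ronke is living and takes 1/40.
Bankole is living and takes 1/40.
Dayo is living and takes 1/40.
Lanre is living and takes 1/40.

Abiodun 1/10; Bankole 1/40; Chidinma 1/20; Dayo 1/40; Folake 1/40; Kehinde 3/5; Lanre 1/40; Obafemi 1/40; Ronke 1/40; Temitope 1/40; Uzoma 1/20; Yetunde 1/40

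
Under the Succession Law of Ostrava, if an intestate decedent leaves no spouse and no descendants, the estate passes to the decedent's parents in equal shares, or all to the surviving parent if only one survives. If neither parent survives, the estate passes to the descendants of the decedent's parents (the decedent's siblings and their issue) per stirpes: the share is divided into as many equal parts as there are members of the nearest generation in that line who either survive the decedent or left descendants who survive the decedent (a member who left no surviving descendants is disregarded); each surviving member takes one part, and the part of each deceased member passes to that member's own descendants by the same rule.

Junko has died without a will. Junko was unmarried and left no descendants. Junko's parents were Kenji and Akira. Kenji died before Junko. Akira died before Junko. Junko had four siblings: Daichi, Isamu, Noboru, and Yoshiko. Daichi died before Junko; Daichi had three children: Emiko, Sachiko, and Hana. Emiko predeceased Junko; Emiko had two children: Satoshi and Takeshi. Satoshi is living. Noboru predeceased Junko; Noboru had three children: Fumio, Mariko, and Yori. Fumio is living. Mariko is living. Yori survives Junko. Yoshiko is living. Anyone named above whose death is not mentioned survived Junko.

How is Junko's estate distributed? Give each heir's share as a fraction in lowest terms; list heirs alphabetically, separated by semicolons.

Fumio 1/12; Hana 1/12; Isamu 1/4; Mariko 1/12; Sachiko 1/12; Satoshi 1/24; Takeshi 1/24; Yori 1/12; Yoshiko 1/4

Neither parent survives and there are no descendants, so the estate passes to Junko's siblings and their issue per stirpes.
The estate is divided into 4 equal shares of 1/4 among Daichi, Isamu, Noboru, Yoshiko.
Daichi predeceased; the 1/4 allotted to Daichi's branch passes to Daichi's issue by representation.
The 1/4 is divided into 3 equal shares of 1/12 among Emiko, Sachiko, Hana.
Emiko predeceased; the 1/12 allotted to Emiko's branch passes to Emiko's issue by representation.
The 1/12 is divided into 2 equal shares of 1/24 among Satoshi, Takeshi.
Satoshi is living and takes 1/24.
Takeshi is living and takes 1/24.
Sachiko is living and takes 1/12.
Hana is living and takes 1/12.
Isamu is living and takes 1/4.
Noboru predeceased; the 1/4 allotted to Noboru's branch passes to Noboru's issue by representation.
The 1/4 is divided into 3 equal shares of 1/12 among Fumio, Mariko, Yori.
Fumio is living and takes 1/12.
Mariko is living and takes 1/12.
Yori is living and takes 1/12.
Yoshiko is living and takes 1/4.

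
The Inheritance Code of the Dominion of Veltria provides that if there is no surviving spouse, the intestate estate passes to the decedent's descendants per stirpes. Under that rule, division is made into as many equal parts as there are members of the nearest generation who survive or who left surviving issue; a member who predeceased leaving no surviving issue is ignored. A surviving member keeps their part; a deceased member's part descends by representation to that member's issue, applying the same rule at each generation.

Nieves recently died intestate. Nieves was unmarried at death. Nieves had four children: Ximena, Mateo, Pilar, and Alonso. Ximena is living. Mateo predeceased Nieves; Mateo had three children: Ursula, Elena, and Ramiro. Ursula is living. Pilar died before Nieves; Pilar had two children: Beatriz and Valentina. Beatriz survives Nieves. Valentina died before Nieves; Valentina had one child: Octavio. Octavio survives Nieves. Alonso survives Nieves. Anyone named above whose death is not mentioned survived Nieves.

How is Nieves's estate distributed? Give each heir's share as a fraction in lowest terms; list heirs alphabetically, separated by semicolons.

Alonso 1/4; Beatriz 1/8; Elena 1/12; Octavio 1/8; Ramiro 1/12; Ursula 1/12; Ximena 1/4

There is no surviving spouse, so the entire estate passes to Nieves's descendants per stirpes.
The estate is divided into 4 equal shares of 1/4 among Ximena, Mateo, Pilar, Alonso.
Ximena is living and takes 1/4.
Mateo predeceased; the 1/4 allotted to Mateo's branch passes to Mateo's issue by representation.
The 1/4 is divided into 3 equal shares of 1/12 among Ursula, Elena, Ramiro.
Ursula is living and takes 1/12.
Elena is living and takes 1/12.
Ramiro is living and takes 1/12.
Pilar predeceased; the 1/4 allotted to Pilar's branch passes to Pilar's issue by representation.
The 1/4 is divided into 2 equal shares of 1/8 among Beatriz, Valentina.
Beatriz is living and takes 1/8.
Valentina predeceased; the 1/8 allotted to Valentina's branch passes to Valentina's issue by representation.
Octavio is the sole taker at this level and receives the full 1/8.
Alonso is living and takes 1/4.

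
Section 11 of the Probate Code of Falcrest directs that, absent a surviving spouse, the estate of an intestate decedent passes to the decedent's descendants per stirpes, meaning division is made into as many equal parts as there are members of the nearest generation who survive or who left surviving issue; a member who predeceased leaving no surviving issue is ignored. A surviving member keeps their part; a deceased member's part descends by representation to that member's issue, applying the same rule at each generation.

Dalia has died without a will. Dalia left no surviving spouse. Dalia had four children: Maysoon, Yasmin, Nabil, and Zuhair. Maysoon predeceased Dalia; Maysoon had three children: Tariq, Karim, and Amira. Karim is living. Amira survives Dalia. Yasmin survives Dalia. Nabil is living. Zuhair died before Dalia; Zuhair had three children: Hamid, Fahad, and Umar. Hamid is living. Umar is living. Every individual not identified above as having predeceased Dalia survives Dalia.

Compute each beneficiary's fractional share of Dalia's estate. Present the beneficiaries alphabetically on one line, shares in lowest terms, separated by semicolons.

There is no surviving spouse, so the entire estate passes to Dalia's descendants per stirpes.
The estate is divided into 4 equal shares of 1/4 among Maysoon, Yasmin, Nabil, Zuhair.
Maysoon predeceased; the 1/4 allotted to Maysoon's branch passes to Maysoon's issue by representation.
The 1/4 is divided into 3 equal shares of 1/12 among Tariq, Karim, Amira.
Tariq is living and takes 1/12.
Karim is living and takes 1/12.
Amira is living and takes 1/12.
Yasmin is living and takes 1/4.
Nabil is living and takes 1/4.
Zuhair predeceased; the 1/4 allotted to Zuhair's branch passes to Zuhair's issue by representation.
The 1/4 is divided into 3 equal shares of 1/12 among Hamid, Fahad, Umar.
Hamid is living and takes 1/12.
Fahad is living and takes 1/12.
Umar is living and takes 1/12.

Amira 1/12; Fahad 1/12; Hamid 1/12; Karim 1/12; Nabil 1/4; Tariq 1/12; Umar 1/12; Yasmin 1/4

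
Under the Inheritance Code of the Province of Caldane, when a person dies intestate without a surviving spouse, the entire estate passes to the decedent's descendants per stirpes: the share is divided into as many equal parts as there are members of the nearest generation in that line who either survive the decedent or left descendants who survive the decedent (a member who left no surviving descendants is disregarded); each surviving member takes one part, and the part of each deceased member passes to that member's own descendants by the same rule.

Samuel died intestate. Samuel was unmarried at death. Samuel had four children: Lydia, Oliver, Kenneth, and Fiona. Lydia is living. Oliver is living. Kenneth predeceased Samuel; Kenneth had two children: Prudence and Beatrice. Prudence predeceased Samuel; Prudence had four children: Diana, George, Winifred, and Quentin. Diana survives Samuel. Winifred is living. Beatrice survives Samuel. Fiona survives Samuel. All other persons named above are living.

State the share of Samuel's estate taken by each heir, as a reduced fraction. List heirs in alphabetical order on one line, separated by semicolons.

Beatrice 1/8; Diana 1/32; Fiona 1/4; George 1/32; Lydia 1/4; Oliver 1/4; Quentin 1/32; Winifred 1/32

There is no surviving spouse, so the entire estate passes to Samuel's descendants per stirpes.
The estate is divided into 4 equal shares of 1/4 among Lydia, Oliver, Kenneth, Fiona.
Lydia is living and takes 1/4.
Oliver is living and takes 1/4.
Kenneth predeceased; the 1/4 allotted to Kenneth's branch passes to Kenneth's issue by representation.
The 1/4 is divided into 2 equal shares of 1/8 among Prudence, Beatrice.
Prudence predeceased; the 1/8 allotted to Prudence's branch passes to Prudence's issue by representation.
The 1/8 is divided into 4 equal shares of 1/32 among Diana, George, Winifred, Quentin.
Diana is living and takes 1/32.
George is living and takes 1/32.
Winifred is living and takes 1/32.
Quentin is living and takes 1/32.
Beatrice is living and takes 1/8.
Fiona is living and takes 1/4.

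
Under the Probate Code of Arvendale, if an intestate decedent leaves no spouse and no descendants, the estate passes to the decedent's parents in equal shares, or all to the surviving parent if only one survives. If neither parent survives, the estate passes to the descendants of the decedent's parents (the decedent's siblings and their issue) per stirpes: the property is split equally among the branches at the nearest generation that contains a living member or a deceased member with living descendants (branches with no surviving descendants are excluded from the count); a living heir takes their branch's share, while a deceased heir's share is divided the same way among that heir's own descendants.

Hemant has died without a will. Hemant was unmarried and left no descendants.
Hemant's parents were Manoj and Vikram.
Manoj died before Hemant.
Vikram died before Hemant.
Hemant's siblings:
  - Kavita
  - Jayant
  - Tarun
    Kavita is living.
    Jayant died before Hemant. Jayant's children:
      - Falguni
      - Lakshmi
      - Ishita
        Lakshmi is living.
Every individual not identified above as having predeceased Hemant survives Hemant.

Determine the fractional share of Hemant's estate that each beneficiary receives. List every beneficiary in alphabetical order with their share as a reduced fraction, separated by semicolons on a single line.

Neither parent survives and there are no descendants, so the estate passes to Hemant's siblings and their issue per stirpes.
The estate is divided into 3 equal shares of 1/3 among Kavita, Jayant, Tarun.
Kavita is living and takes 1/3.
Jayant predeceased; the 1/3 allotted to Jayant's branch passes to Jayant's issue by representation.
The 1/3 is divided into 3 equal shares of 1/9 among Falguni, Lakshmi, Ishita.
Falguni is living and takes 1/9.
Lakshmi is living and takes 1/9.
Ishita is living and takes 1/9.
Tarun is living and takes 1/3.

Falguni 1/9; Ishita 1/9; Kavita 1/3; Lakshmi 1/9; Tarun 1/3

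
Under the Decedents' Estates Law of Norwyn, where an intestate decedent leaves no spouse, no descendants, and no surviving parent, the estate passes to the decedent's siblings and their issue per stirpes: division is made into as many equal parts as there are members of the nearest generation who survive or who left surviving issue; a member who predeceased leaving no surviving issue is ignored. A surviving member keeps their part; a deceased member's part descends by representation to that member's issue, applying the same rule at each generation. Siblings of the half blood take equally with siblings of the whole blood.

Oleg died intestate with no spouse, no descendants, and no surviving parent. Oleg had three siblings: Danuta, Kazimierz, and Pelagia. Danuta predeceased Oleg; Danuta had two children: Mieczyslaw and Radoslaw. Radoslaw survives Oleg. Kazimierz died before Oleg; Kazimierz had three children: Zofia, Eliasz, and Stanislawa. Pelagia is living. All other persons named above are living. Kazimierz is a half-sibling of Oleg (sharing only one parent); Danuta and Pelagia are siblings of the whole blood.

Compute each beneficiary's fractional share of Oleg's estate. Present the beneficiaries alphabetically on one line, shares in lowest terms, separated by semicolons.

No spouse, descendants, or parent survives, so the estate passes to Oleg's siblings per stirpes.
Half-blood and whole-blood siblings take equally under the stated rule.
The estate is divided into 3 equal shares of 1/3 among Danuta, Kazimierz, Pelagia.
Danuta predeceased; the 1/3 allotted to Danuta's branch passes to Danuta's issue by representation.
The 1/3 is divided into 2 equal shares of 1/6 among Mieczyslaw, Radoslaw.
Mieczyslaw is living and takes 1/6.
Radoslaw is living and takes 1/6.
Kazimierz predeceased; the 1/3 allotted to Kazimierz's branch passes to Kazimierz's issue by representation.
The 1/3 is divided into 3 equal shares of 1/9 among Zofia, Eliasz, Stanislawa.
Zofia is living and takes 1/9.
Eliasz is living and takes 1/9.
Stanislawa is living and takes 1/9.
Pelagia is living and takes 1/3.

Eliasz 1/9; Mieczyslaw 1/6; Pelagia 1/3; Radoslaw 1/6; Stanislawa 1/9; Zofia 1/9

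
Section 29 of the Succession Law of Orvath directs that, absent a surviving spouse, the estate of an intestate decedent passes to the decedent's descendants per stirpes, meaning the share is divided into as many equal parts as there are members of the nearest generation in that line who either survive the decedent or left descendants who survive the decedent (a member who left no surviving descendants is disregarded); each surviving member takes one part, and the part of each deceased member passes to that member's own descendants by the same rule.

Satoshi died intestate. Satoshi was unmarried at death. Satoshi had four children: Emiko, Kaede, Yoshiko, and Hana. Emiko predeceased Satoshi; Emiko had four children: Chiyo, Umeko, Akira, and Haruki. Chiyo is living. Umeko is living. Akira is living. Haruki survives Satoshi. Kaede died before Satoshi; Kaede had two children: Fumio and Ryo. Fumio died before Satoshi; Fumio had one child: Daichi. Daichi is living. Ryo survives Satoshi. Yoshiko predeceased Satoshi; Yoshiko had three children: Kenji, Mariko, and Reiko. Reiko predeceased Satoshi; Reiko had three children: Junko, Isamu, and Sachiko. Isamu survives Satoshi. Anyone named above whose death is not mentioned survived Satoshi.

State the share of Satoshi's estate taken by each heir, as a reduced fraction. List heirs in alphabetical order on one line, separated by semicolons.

There is no surviving spouse, so the entire estate passes to Satoshi's descendants per stirpes.
The estate is divided into 4 equal shares of 1/4 among Emiko, Kaede, Yoshiko, Hana.
Emiko predeceased; the 1/4 allotted to Emiko's branch passes to Emiko's issue by representation.
The 1/4 is divided into 4 equal shares of 1/16 among Chiyo, Umeko, Akira, Haruki.
Chiyo is living and takes 1/16.
Umeko is living and takes 1/16.
Akira is living and takes 1/16.
Haruki is living and takes 1/16.
Kaede predeceased; the 1/4 allotted to Kaede's branch passes to Kaede's issue by representation.
The 1/4 is divided into 2 equal shares of 1/8 among Fumio, Ryo.
Fumio predeceased; the 1/8 allotted to Fumio's branch passes to Fumio's issue by representation.
Daichi is the sole taker at this level and receives the full 1/8.
Ryo is living and takes 1/8.
Yoshiko predeceased; the 1/4 allotted to Yoshiko's branch passes to Yoshiko's issue by representation.
The 1/4 is divided into 3 equal shares of 1/12 among Kenji, Mariko, Reiko.
Kenji is living and takes 1/12.
Mariko is living and takes 1/12.
Reiko predeceased; the 1/12 allotted to Reiko's branch passes to Reiko's issue by representation.
The 1/12 is divided into 3 equal shares of 1/36 among Junko, Isamu, Sachiko.
Junko is living and takes 1/36.
Isamu is living and takes 1/36.
Sachiko is living and takes 1/36.
Hana is living and takes 1/4.

Akira 1/16; Chiyo 1/16; Daichi 1/8; Hana 1/4; Haruki 1/16; Isamu 1/36; Junko 1/36; Kenji 1/12; Mariko 1/12; Ryo 1/8; Sachiko 1/36; Umeko 1/16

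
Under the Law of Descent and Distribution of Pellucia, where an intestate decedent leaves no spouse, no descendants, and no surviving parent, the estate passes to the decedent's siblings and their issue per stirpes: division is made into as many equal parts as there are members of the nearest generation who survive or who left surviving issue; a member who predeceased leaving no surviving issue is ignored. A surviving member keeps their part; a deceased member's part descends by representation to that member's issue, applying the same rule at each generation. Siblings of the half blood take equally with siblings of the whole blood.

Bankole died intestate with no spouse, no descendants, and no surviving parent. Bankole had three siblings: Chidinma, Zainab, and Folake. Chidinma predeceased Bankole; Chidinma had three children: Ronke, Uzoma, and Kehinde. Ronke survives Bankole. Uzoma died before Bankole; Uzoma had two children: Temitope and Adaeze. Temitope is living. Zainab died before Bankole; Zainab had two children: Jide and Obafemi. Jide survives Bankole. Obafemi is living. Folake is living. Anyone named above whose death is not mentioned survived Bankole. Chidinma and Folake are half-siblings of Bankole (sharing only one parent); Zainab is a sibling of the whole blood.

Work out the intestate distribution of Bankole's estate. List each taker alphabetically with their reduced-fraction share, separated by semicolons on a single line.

Adaeze 1/18; Folake 1/3; Jide 1/6; Kehinde 1/9; Obafemi 1/6; Ronke 1/9; Temitope 1/18

No spouse, descendants, or parent survives, so the estate passes to Bankole's siblings per stirpes.
Half-blood and whole-blood siblings take equally under the stated rule.
The estate is divided into 3 equal shares of 1/3 among Chidinma, Zainab, Folake.
Chidinma predeceased; the 1/3 allotted to Chidinma's branch passes to Chidinma's issue by representation.
The 1/3 is divided into 3 equal shares of 1/9 among Ronke, Uzoma, Kehinde.
Ronke is living and takes 1/9.
Uzoma predeceased; the 1/9 allotted to Uzoma's branch passes to Uzoma's issue by representation.
The 1/9 is divided into 2 equal shares of 1/18 among Temitope, Adaeze.
Temitope is living and takes 1/18.
Adaeze is living and takes 1/18.
Kehinde is living and takes 1/9.
Zainab predeceased; the 1/3 allotted to Zainab's branch passes to Zainab's issue by representation.
The 1/3 is divided into 2 equal shares of 1/6 among Jide, Obafemi.
Jide is living and takes 1/6.
Obafemi is living and takes 1/6.
Folake is living and takes 1/3.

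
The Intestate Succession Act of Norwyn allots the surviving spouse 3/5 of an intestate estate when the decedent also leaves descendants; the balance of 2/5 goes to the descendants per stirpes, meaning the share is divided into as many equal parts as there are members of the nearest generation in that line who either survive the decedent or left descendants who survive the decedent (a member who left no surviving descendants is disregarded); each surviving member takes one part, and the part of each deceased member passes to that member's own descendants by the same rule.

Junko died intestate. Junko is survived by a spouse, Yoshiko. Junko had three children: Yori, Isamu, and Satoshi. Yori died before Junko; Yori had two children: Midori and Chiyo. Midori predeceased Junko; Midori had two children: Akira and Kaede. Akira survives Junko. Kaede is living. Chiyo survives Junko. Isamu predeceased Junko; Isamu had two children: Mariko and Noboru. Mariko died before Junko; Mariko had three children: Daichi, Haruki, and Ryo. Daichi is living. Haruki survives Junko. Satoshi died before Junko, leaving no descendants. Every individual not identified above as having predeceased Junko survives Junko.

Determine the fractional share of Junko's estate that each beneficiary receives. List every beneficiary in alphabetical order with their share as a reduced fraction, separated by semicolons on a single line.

Akira 1/20; Chiyo 1/10; Daichi 1/30; Haruki 1/30; Kaede 1/20; Noboru 1/10; Ryo 1/30; Yoshiko 3/5

Yoshiko, as surviving spouse, takes 3/5.
The remaining 2/5 passes to Junko's descendants per stirpes.
Satoshi left no surviving issue, so that branch lapses and is disregarded.
The 2/5 is divided into 2 equal shares of 1/5 among Yori, Isamu.
Yori predeceased; the 1/5 allotted to Yori's branch passes to Yori's issue by representation.
The 1/5 is divided into 2 equal shares of 1/10 among Midori, Chiyo.
Midori predeceased; the 1/10 allotted to Midori's branch passes to Midori's issue by representation.
The 1/10 is divided into 2 equal shares of 1/20 among Akira, Kaede.
Akira is living and takes 1/20.
Kaede is living and takes 1/20.
Chiyo is living and takes 1/10.
Isamu predeceased; the 1/5 allotted to Isamu's branch passes to Isamu's issue by representation.
The 1/5 is divided into 2 equal shares of 1/10 among Mariko, Noboru.
Mariko predeceased; the 1/10 allotted to Mariko's branch passes to Mariko's issue by representation.
The 1/10 is divided into 3 equal shares of 1/30 among Daichi, Haruki, Ryo.
Daichi is living and takes 1/30.
Haruki is living and takes 1/30.
Ryo is living and takes 1/30.
Noboru is living and takes 1/10.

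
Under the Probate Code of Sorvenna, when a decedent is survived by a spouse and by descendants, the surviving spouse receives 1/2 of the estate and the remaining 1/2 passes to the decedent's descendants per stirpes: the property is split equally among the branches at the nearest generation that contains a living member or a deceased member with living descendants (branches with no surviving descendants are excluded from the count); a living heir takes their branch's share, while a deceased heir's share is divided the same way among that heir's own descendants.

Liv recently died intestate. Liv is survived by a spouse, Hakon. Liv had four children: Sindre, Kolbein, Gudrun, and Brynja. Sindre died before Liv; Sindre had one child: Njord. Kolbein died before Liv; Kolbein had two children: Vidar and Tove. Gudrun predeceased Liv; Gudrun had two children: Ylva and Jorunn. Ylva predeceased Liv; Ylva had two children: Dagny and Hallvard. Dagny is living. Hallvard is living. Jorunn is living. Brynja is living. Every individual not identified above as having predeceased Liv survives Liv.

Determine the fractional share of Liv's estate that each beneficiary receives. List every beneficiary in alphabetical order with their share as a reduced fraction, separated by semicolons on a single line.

Brynja 1/8; Dagny 1/32; Hakon 1/2; Hallvard 1/32; Jorunn 1/16; Njord 1/8; Tove 1/16; Vidar 1/16

Hakon, as surviving spouse, takes 1/2.
The remaining 1/2 passes to Liv's descendants per stirpes.
The 1/2 is divided into 4 equal shares of 1/8 among Sindre, Kolbein, Gudrun, Brynja.
Sindre predeceased; the 1/8 allotted to Sindre's branch passes to Sindre's issue by representation.
Njord is the sole taker at this level and receives the full 1/8.
Kolbein predeceased; the 1/8 allotted to Kolbein's branch passes to Kolbein's issue by representation.
The 1/8 is divided into 2 equal shares of 1/16 among Vidar, Tove.
Vidar is living and takes 1/16.
Tove is living and takes 1/16.
Gudrun predeceased; the 1/8 allotted to Gudrun's branch passes to Gudrun's issue by representation.
The 1/8 is divided into 2 equal shares of 1/16 among Ylva, Jorunn.
Ylva predeceased; the 1/16 allotted to Ylva's branch passes to Ylva's issue by representation.
The 1/16 is divided into 2 equal shares of 1/32 among Dagny, Hallvard.
Dagny is living and takes 1/32.
Hallvard is living and takes 1/32.
Jorunn is living and takes 1/16.
Brynja is living and takes 1/8.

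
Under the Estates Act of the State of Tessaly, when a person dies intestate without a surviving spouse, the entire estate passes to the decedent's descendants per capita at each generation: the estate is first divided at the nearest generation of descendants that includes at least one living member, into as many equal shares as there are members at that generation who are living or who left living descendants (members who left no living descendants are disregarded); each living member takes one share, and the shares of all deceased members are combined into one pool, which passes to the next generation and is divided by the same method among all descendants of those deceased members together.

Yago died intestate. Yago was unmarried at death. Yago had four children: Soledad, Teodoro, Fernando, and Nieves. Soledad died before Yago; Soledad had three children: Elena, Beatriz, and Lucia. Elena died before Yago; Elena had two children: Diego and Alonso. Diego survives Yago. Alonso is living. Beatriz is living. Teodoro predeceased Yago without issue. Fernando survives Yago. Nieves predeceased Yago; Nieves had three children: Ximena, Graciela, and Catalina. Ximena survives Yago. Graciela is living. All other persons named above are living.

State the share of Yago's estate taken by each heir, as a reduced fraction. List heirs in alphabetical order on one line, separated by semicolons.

There is no surviving spouse, so the entire estate passes to Yago's descendants per capita at each generation.
At generation 1 (Soledad, Fernando, Nieves) there are 3 shares of (1)/3 = 1/3 each.
Living: Fernando — each takes 1/3.
Deceased: Soledad and Nieves. Their combined 2/3 is pooled and carried to generation 2.
At generation 2 (Elena, Beatriz, Lucia, Ximena, Graciela, Catalina) there are 6 shares of (2/3)/6 = 1/9 each.
Living: Beatriz, Lucia, Ximena, Graciela, and Catalina — each takes 1/9.
Deceased: Elena. That 1/9 share is carried to generation 3.
At generation 3 (Diego, Alonso) there are 2 shares of (1/9)/2 = 1/18 each.
Living: Diego and Alonso — each takes 1/18.

Alonso 1/18; Beatriz 1/9; Catalina 1/9; Diego 1/18; Fernando 1/3; Graciela 1/9; Lucia 1/9; Ximena 1/9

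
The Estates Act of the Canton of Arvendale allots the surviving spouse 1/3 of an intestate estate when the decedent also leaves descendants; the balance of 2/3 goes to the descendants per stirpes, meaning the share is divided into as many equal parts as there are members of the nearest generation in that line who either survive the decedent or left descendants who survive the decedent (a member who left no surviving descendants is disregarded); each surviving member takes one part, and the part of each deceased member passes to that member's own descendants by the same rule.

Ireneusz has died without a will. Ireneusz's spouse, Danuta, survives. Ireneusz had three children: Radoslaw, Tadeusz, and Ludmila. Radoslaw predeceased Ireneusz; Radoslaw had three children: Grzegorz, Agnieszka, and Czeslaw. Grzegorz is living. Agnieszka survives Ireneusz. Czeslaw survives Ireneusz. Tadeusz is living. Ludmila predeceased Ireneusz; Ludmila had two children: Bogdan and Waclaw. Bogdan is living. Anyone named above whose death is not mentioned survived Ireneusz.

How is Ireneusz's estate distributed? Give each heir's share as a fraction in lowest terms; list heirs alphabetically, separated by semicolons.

Agnieszka 2/27; Bogdan 1/9; Czeslaw 2/27; Danuta 1/3; Grzegorz 2/27; Tadeusz 2/9; Waclaw 1/9

Danuta, as surviving spouse, takes 1/3.
The remaining 2/3 passes to Ireneusz's descendants per stirpes.
The 2/3 is divided into 3 equal shares of 2/9 among Radoslaw, Tadeusz, Ludmila.
Radoslaw predeceased; the 2/9 allotted to Radoslaw's branch passes to Radoslaw's issue by representation.
The 2/9 is divided into 3 equal shares of 2/27 among Grzegorz, Agnieszka, Czeslaw.
Grzegorz is living and takes 2/27.
Agnieszka is living and takes 2/27.
Czeslaw is living and takes 2/27.
Tadeusz is living and takes 2/9.
Ludmila predeceased; the 2/9 allotted to Ludmila's branch passes to Ludmila's issue by representation.
The 2/9 is divided into 2 equal shares of 1/9 among Bogdan, Waclaw.
Bogdan is living and takes 1/9.
Waclaw is living and takes 1/9.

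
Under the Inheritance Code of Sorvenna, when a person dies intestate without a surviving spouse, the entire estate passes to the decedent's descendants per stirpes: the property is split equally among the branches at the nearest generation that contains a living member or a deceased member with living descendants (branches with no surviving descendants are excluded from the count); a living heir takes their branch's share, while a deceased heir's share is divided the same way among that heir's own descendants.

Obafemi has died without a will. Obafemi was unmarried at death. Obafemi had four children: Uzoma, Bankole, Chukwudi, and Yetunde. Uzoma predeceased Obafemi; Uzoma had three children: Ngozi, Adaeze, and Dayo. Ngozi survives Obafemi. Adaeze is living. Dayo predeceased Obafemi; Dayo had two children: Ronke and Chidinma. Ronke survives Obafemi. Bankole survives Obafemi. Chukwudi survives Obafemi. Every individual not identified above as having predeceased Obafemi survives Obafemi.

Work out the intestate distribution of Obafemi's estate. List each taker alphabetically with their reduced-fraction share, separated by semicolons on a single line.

There is no surviving spouse, so the entire estate passes to Obafemi's descendants per stirpes.
The estate is divided into 4 equal shares of 1/4 among Uzoma, Bankole, Chukwudi, Yetunde.
Uzoma predeceased; the 1/4 allotted to Uzoma's branch passes to Uzoma's issue by representation.
The 1/4 is divided into 3 equal shares of 1/12 among Ngozi, Adaeze, Dayo.
Ngozi is living and takes 1/12.
Adaeze is living and takes 1/12.
Dayo predeceased; the 1/12 allotted to Dayo's branch passes to Dayo's issue by representation.
The 1/12 is divided into 2 equal shares of 1/24 among Ronke, Chidinma.
Ronke is living and takes 1/24.
Chidinma is living and takes 1/24.
Bankole is living and takes 1/4.
Chukwudi is living and takes 1/4.
Yetunde is living and takes 1/4.

Adaeze 1/12; Bankole 1/4; Chidinma 1/24; Chukwudi 1/4; Ngozi 1/12; Ronke 1/24; Yetunde 1/4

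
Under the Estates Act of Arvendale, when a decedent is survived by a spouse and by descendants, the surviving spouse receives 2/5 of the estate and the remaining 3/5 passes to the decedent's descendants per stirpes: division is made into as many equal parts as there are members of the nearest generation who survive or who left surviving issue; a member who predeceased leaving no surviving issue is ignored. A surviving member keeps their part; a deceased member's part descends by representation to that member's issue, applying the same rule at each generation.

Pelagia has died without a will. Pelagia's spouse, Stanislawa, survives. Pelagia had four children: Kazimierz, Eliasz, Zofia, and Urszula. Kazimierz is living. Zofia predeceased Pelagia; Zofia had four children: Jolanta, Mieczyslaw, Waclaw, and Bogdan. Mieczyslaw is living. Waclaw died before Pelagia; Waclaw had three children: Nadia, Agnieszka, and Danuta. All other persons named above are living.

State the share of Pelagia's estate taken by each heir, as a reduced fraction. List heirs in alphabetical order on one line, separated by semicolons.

Agnieszka 1/80; Bogdan 3/80; Danuta 1/80; Eliasz 3/20; Jolanta 3/80; Kazimierz 3/20; Mieczyslaw 3/80; Nadia 1/80; Stanislawa 2/5; Urszula 3/20

Stanislawa, as surviving spouse, takes 2/5.
The remaining 3/5 passes to Pelagia's descendants per stirpes.
The 3/5 is divided into 4 equal shares of 3/20 among Kazimierz, Eliasz, Zofia, Urszula.
Kazimierz is living and takes 3/20.
Eliasz is living and takes 3/20.
Zofia predeceased; the 3/20 allotted to Zofia's branch passes to Zofia's issue by representation.
The 3/20 is divided into 4 equal shares of 3/80 among Jolanta, Mieczyslaw, Waclaw, Bogdan.
Jolanta is living and takes 3/80.
Mieczyslaw is living and takes 3/80.
Waclaw predeceased; the 3/80 allotted to Waclaw's branch passes to Waclaw's issue by representation.
The 3/80 is divided into 3 equal shares of 1/80 among Nadia, Agnieszka, Danuta.
Nadia is living and takes 1/80.
Agnieszka is living and takes 1/80.
Danuta is living and takes 1/80.
Bogdan is living and takes 3/80.
Urszula is living and takes 3/20.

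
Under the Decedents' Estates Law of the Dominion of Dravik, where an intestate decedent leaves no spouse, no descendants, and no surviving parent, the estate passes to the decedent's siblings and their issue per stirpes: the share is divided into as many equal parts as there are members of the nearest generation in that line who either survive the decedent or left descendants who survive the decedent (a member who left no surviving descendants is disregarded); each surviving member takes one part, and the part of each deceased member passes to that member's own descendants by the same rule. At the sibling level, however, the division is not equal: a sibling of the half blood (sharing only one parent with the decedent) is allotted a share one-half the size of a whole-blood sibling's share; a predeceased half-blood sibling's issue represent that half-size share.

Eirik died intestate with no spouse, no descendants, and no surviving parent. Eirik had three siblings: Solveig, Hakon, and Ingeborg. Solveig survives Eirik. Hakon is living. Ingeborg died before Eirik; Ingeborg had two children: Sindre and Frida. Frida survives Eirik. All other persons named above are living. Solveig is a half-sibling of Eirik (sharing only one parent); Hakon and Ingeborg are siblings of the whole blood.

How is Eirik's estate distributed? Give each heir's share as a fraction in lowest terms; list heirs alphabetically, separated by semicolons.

No spouse, descendants, or parent survives, so the estate passes to Eirik's siblings per stirpes.
Half-blood siblings count for one-half the weight of whole-blood siblings at the initial division.
Dividing 1 in proportion to weights (total weight 5/2): Solveig (weight 1/2) → 1/5; Hakon (weight 1) → 2/5; Ingeborg (weight 1) → 2/5.
Solveig is living and takes 1/5.
Hakon is living and takes 2/5.
Ingeborg predeceased; the 2/5 allotted to Ingeborg's branch passes to Ingeborg's issue by representation.
The 2/5 is divided into 2 equal shares of 1/5 among Sindre, Frida.
Sindre is living and takes 1/5.
Frida is living and takes 1/5.

Frida 1/5; Hakon 2/5; Sindre 1/5; Solveig 1/5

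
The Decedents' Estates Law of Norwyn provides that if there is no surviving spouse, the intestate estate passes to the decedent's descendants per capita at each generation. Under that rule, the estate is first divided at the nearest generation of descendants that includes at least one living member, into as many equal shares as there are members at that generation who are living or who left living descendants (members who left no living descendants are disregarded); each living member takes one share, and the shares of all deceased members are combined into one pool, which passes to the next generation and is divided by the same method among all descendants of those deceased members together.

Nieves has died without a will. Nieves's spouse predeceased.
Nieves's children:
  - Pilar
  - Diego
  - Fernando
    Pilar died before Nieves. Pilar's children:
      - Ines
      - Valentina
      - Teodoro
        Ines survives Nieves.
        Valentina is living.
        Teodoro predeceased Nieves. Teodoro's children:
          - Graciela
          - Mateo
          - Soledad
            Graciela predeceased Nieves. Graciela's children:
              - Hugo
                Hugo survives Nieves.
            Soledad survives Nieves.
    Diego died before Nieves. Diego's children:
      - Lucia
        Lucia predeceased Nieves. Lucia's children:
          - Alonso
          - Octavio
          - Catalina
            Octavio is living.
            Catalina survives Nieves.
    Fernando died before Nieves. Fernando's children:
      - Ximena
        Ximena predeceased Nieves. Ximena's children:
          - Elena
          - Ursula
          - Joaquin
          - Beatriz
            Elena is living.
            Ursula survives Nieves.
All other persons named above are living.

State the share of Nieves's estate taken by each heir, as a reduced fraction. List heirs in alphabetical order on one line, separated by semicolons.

There is no surviving spouse, so the entire estate passes to Nieves's descendants per capita at each generation.
No one at generation 1 (Pilar, Diego, Fernando) is living; moving to the next generation.
At generation 2 (Ines, Valentina, Teodoro, Lucia, Ximena) there are 5 shares of (1)/5 = 1/5 each.
Living: Ines and Valentina — each takes 1/5.
Deceased: Teodoro, Lucia, and Ximena. Their combined 3/5 is pooled and carried to generation 3.
At generation 3 (Graciela, Mateo, Soledad, Alonso, Octavio, Catalina, Elena, Ursula, Joaquin, Beatriz) there are 10 shares of (3/5)/10 = 3/50 each.
Living: Mateo, Soledad, Alonso, Octavio, Catalina, Elena, Ursula, Joaquin, and Beatriz — each takes 3/50.
Deceased: Graciela. That 3/50 share is carried to generation 4.
At generation 4 (Hugo) there are 1 shares of (3/50)/1 = 3/50 each.
Living: Hugo — each takes 3/50.

Alonso 3/50; Beatriz 3/50; Catalina 3/50; Elena 3/50; Hugo 3/50; Ines 1/5; Joaquin 3/50; Mateo 3/50; Octavio 3/50; Soledad 3/50; Ursula 3/50; Valentina 1/5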